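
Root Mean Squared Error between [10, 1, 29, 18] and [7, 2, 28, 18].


MSE = 11/4 = 2.75
RMSE = √(11/4) = 1.6583

1.6583


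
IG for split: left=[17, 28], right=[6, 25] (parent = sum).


Parent = [23, 53], H_parent = 0.8845
H_left = 0.9565 (n=45), H_right = 0.7088 (n=31)
H_children = (45/76)·0.9565 + (31/76)·0.7088 = 0.8555
IG = 0.8845 - 0.8555 = 0.029

0.029


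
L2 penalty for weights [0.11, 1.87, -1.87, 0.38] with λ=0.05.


‖w‖₂² = (0.11)² + (1.87)² + (-1.87)² + (0.38)²
     = 0.0121 + 3.4969 + 3.4969 + 0.1444
     = 7.1503
λ·‖w‖₂² = 0.05·7.1503 = 0.357515

0.357515


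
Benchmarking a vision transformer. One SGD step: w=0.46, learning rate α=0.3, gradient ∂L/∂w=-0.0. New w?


w_new = w - α·∇
= 0.46 - 0.3·-0.0
= 0.46 - 0
= 0.46

0.46


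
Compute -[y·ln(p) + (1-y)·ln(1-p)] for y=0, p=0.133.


BCE = -[y·ln(p) + (1-y)·ln(1-p)]
= -0 - 1·ln(1-0.133)
= -ln(0.867) = 0.1427

0.1427


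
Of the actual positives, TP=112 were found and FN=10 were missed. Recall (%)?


Recall = TP/(TP+FN)
= 112/(112+10)
= 112/122 = 91.8%

91.8%


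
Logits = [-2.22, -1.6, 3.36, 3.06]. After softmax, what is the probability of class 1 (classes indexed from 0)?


Exponentials: e^-2.22=0.1086, e^-1.6=0.2019, e^3.36=28.7892, e^3.06=21.3276
Sum = 50.4273
Softmax = [0.0022, 0.004, 0.5709, 0.4229]
p[1] = 0.2019/50.4273 = 0.004

0.004


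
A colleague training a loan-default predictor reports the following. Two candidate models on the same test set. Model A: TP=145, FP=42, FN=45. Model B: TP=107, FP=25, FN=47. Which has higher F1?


Model A: P=145/187=0.7754, R=145/190=0.7632, F1=2PR/(P+R)=2TP/(2TP+FP+FN)=290/377=0.7692
Model B: P=107/132=0.8106, R=107/154=0.6948, F1=2PR/(P+R)=2TP/(2TP+FP+FN)=214/286=0.7483
0.7692 > 0.7483 → Model A

Model A


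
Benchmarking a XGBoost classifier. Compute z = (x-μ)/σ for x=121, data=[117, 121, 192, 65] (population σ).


μ = 123.75, σ = 45.174
z = (121 - 123.75)/45.174 = -0.0609

-0.0609


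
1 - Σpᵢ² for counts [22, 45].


Probabilities: [22/67, 45/67] ≈ [0.3284, 0.6716]
Σpᵢ² = (484 + 2025)/67² = 2509/4489
Gini = 1 - Σpᵢ² = 1 - 2509/4489 = 0.4411

0.4411


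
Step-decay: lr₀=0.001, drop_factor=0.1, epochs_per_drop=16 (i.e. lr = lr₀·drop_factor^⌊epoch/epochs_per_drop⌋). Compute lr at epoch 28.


n_drops = ⌊28/16⌋ = 1
lr = 0.001·0.1^1 = 0.001·0.1 = 0.0001

0.0001


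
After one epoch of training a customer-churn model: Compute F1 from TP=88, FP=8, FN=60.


Precision = 88/96 = 0.9167
Recall = 88/148 = 0.5946
F1 = 2·P·R/(P+R) = 2·TP/(2·TP+FP+FN) = 176/(176+8+60) = 176/244 = 0.7213

0.7213


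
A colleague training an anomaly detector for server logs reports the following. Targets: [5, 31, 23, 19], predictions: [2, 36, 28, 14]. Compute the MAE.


Absolute errors: |5-2|=3, |31-36|=5, |23-28|=5, |19-14|=5
Sum = 18
MAE = 18/4 = 9/2

9/2


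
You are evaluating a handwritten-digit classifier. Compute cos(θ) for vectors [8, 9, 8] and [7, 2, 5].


A·B = 8·7 + 9·2 + 8·5 = 114
‖A‖ = √209 = 14.4568, ‖B‖ = √78 = 8.8318
cos = 114/(√209·√78) = 114/√16302 = 0.8929

0.8929


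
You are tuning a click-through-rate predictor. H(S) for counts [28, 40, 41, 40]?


Probabilities: [28/149, 40/149, 41/149, 40/149] ≈ [0.1879, 0.2685, 0.2752, 0.2685]
H = -((28/149)·log₂(28/149) + (40/149)·log₂(40/149) + (41/149)·log₂(41/149) + (40/149)·log₂(40/149))
  = 1.9841 bits

1.9841 bits


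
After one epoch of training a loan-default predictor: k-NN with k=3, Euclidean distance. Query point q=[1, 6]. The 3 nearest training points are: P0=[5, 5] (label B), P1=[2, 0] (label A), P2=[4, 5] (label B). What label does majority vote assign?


d(q,P0) = 4.1231  (label B)
d(q,P1) = 6.0828  (label A)
d(q,P2) = 3.1623  (label B)
Votes: A=1, B=2
Majority → B

B


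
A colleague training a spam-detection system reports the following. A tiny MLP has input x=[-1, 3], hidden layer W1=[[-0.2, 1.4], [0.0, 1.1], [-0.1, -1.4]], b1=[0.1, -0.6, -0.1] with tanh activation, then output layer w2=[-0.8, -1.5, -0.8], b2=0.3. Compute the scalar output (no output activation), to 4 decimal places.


z1[0] = (-0.2)·(-1) + (1.4)·(3) + 0.1 = 4.5
z1[1] = (0.0)·(-1) + (1.1)·(3) - 0.6 = 2.7
z1[2] = (-0.1)·(-1) + (-1.4)·(3) - 0.1 = -4.2
h = tanh(z1) = [0.9998, 0.991, -0.9996]
output = (-0.8)·(0.9998) + (-1.5)·(0.991) + (-0.8)·(-0.9996) + 0.3 = -1.1867

-1.1867


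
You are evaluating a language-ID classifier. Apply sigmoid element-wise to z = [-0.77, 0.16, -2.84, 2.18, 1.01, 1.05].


σ(-0.77) = 1/(1+e^0.77) = 0.3165
σ(0.16) = 1/(1+e^-0.16) = 0.5399
σ(-2.84) = 1/(1+e^2.84) = 0.0552
σ(2.18) = 1/(1+e^-2.18) = 0.8984
σ(1.01) = 1/(1+e^-1.01) = 0.733
σ(1.05) = 1/(1+e^-1.05) = 0.7408
result = [0.3165, 0.5399, 0.0552, 0.8984, 0.733, 0.7408]

[0.3165, 0.5399, 0.0552, 0.8984, 0.733, 0.7408]


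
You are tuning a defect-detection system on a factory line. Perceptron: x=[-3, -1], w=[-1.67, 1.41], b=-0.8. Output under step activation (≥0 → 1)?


z = (-3)·(-1.67) + (-1)·(1.41) - 0.8
  = 2.8
step(z) = 1 (z≥0)

1


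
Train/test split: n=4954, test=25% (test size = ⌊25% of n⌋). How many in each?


Test = ⌊4954·25/100⌋ = 1238
Train = 4954 - 1238 = 3716

Train: 3716, Test: 1238


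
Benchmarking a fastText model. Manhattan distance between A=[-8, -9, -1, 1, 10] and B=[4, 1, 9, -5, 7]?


d = |-8-4| + |-9-1| + |-1-9| + |1+ 5| + |10-7|
  = 12 + 10 + 10 + 6 + 3
  = 41

41


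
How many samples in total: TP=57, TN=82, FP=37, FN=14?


Total = TP + TN + FP + FN
= 57 + 82 + 37 + 14
= 190
(Predicted positive: 94, predicted negative: 96)

190


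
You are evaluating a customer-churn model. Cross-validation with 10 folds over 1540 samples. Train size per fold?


Fold size = 1540/10 = 154
Training per fold = 1540 - 154 = 1386

1386


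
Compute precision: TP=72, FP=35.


Precision = TP/(TP+FP)
= 72/(72+35)
= 72/107 = 67.29%

67.29%


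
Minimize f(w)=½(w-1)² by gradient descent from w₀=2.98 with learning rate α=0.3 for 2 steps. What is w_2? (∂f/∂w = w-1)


step 1: grad = 2.98-1 = 1.98; w = 2.98 - 0.3·(1.98) = 2.386
step 2: grad = 2.386-1 = 1.386; w = 2.386 - 0.3·(1.386) = 1.9702

1.9702


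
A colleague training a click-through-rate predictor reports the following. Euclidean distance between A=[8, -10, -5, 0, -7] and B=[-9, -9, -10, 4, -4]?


d = √((8+ 9)² + (-10+ 9)² + (-5+ 10)² + (0-4)² + (-7+ 4)²)
  = √(289 + 1 + 25 + 16 + 9)
  = √340 = 18.4391

18.4391


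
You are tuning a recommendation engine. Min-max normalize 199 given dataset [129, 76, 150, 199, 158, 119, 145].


min=76, max=199
(199-76)/(199-76) = 123/123 = 1.0

1.0


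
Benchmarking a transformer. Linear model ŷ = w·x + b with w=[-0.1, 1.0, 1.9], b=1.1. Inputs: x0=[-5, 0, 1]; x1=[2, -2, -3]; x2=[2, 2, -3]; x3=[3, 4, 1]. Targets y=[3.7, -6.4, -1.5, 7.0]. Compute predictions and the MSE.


ŷ0 = (-0.1)·(-5) + (1.0)·(0) + (1.9)·(1) + 1.1 = 3.5
ŷ1 = (-0.1)·(2) + (1.0)·(-2) + (1.9)·(-3) + 1.1 = -6.8
ŷ2 = (-0.1)·(2) + (1.0)·(2) + (1.9)·(-3) + 1.1 = -2.8
ŷ3 = (-0.1)·(3) + (1.0)·(4) + (1.9)·(1) + 1.1 = 6.7
errors² = [0.04, 0.16, 1.69, 0.09]
MSE = 1.9800/4 = 0.495

0.495


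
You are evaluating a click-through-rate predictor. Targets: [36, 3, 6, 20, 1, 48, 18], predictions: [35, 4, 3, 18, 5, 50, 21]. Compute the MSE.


Squared errors: (36-35)²=1, (3-4)²=1, (6-3)²=9, (20-18)²=4, (1-5)²=16, (48-50)²=4, (18-21)²=9
Sum = 44
MSE = 44/7 = 44/7

44/7


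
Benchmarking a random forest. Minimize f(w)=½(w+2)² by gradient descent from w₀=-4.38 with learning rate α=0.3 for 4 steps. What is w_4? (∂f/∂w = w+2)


step 1: grad = -4.38+2 = -2.38; w = -4.38 - 0.3·(-2.38) = -3.666
step 2: grad = -3.666+2 = -1.666; w = -3.666 - 0.3·(-1.666) = -3.1662
step 3: grad = -3.1662+2 = -1.1662; w = -3.1662 - 0.3·(-1.1662) = -2.81634
step 4: grad = -2.81634+2 = -0.81634; w = -2.81634 - 0.3·(-0.81634) = -2.571438

-2.571438


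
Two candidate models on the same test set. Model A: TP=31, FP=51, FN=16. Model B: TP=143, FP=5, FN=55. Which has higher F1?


Model A: P=31/82=0.378, R=31/47=0.6596, F1=2PR/(P+R)=2TP/(2TP+FP+FN)=62/129=0.4806
Model B: P=143/148=0.9662, R=143/198=0.7222, F1=2PR/(P+R)=2TP/(2TP+FP+FN)=286/346=0.8266
0.4806 < 0.8266 → Model B

Model B


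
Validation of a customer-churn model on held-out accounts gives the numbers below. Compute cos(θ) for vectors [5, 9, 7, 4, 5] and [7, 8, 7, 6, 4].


A·B = 5·7 + 9·8 + 7·7 + 4·6 + 5·4 = 200
‖A‖ = √196 = 14, ‖B‖ = √214 = 14.6287
cos = 200/(√196·√214) = 200/√41944 = 0.9766

0.9766


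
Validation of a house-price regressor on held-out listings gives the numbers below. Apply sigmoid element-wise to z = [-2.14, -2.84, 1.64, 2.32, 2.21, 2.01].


σ(-2.14) = 1/(1+e^2.14) = 0.1053
σ(-2.84) = 1/(1+e^2.84) = 0.0552
σ(1.64) = 1/(1+e^-1.64) = 0.8375
σ(2.32) = 1/(1+e^-2.32) = 0.9105
σ(2.21) = 1/(1+e^-2.21) = 0.9011
σ(2.01) = 1/(1+e^-2.01) = 0.8818
result = [0.1053, 0.0552, 0.8375, 0.9105, 0.9011, 0.8818]

[0.1053, 0.0552, 0.8375, 0.9105, 0.9011, 0.8818]


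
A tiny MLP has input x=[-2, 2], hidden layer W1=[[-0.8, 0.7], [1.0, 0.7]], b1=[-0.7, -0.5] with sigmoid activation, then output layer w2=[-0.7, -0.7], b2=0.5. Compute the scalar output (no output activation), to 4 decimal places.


z1[0] = (-0.8)·(-2) + (0.7)·(2) - 0.7 = 2.3
z1[1] = (1.0)·(-2) + (0.7)·(2) - 0.5 = -1.1
h = sigmoid(z1) = [0.9089, 0.2497]
output = (-0.7)·(0.9089) + (-0.7)·(0.2497) + 0.5 = -0.311

-0.311


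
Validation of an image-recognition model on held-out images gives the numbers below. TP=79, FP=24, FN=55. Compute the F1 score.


Precision = 79/103 = 0.767
Recall = 79/134 = 0.5896
F1 = 2·P·R/(P+R) = 2·TP/(2·TP+FP+FN) = 158/(158+24+55) = 158/237 = 0.6667

0.6667


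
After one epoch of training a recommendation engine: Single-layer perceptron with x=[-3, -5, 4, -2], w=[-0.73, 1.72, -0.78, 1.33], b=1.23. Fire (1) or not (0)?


z = (-3)·(-0.73) + (-5)·(1.72) + (4)·(-0.78) + (-2)·(1.33) + 1.23
  = -10.96
step(z) = 0 (z<0)

0


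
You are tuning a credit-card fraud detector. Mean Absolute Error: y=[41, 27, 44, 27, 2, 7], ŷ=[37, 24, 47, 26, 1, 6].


Absolute errors: |41-37|=4, |27-24|=3, |44-47|=3, |27-26|=1, |2-1|=1, |7-6|=1
Sum = 13
MAE = 13/6 = 13/6

13/6


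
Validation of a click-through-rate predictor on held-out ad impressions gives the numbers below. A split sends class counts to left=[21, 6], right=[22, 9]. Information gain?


Parent = [43, 15], H_parent = 0.8247
H_left = 0.7642 (n=27), H_right = 0.8691 (n=31)
H_children = (27/58)·0.7642 + (31/58)·0.8691 = 0.8203
IG = 0.8247 - 0.8203 = 0.0044

0.0044


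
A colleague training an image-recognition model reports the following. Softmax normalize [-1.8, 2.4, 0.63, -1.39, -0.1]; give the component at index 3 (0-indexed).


Exponentials: e^-1.8=0.1653, e^2.4=11.0232, e^0.63=1.8776, e^-1.39=0.2491, e^-0.1=0.9048
Sum = 14.22
Softmax = [0.0116, 0.7752, 0.132, 0.0175, 0.0636]
p[3] = 0.2491/14.22 = 0.0175

0.0175


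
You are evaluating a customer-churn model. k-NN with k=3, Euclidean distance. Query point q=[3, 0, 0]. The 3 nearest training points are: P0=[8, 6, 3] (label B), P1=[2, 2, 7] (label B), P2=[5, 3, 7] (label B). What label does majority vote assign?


d(q,P0) = 8.3666  (label B)
d(q,P1) = 7.3485  (label B)
d(q,P2) = 7.874  (label B)
Votes: A=0, B=3
Majority → B

B


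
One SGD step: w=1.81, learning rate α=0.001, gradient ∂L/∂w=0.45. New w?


w_new = w - α·∇
= 1.81 - 0.001·0.45
= 1.81 - 0.00045
= 1.80955

1.80955


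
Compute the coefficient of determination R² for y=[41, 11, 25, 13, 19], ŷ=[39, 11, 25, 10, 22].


ȳ = 21.8
SS_res = Σ(y-ŷ)² = 22
SS_tot = Σ(y-ȳ)² = 580.8
R² = 1 - SS_res/SS_tot = 1 - 0.0379 = 0.9621

0.9621


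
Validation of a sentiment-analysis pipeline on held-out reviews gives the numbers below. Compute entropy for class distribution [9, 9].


Probabilities: [9/18, 9/18] ≈ [0.5, 0.5]
H = -((9/18)·log₂(9/18) + (9/18)·log₂(9/18))
  = 1.0 bits

1.0 bits


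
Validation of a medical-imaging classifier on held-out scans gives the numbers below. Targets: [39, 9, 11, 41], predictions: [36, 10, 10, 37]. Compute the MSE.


Squared errors: (39-36)²=9, (9-10)²=1, (11-10)²=1, (41-37)²=16
Sum = 27
MSE = 27/4 = 27/4

27/4


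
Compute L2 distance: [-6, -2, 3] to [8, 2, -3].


d = √((-6-8)² + (-2-2)² + (3+ 3)²)
  = √(196 + 16 + 36)
  = √248 = 15.748

15.748


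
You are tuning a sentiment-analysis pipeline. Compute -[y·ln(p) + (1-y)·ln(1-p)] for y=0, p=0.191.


BCE = -[y·ln(p) + (1-y)·ln(1-p)]
= -0 - 1·ln(1-0.191)
= -ln(0.809) = 0.212

0.212


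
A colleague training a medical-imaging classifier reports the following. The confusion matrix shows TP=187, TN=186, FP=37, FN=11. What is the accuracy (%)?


Accuracy = (TP+TN)/(TP+TN+FP+FN)
= (187+186)/(421)
= 373/421 = 88.6%

88.6%


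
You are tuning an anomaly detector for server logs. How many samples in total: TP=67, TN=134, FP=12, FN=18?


Total = TP + TN + FP + FN
= 67 + 134 + 12 + 18
= 231
(Predicted positive: 79, predicted negative: 152)

231


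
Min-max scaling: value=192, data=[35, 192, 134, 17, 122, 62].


min=17, max=192
(192-17)/(192-17) = 175/175 = 1.0

1.0


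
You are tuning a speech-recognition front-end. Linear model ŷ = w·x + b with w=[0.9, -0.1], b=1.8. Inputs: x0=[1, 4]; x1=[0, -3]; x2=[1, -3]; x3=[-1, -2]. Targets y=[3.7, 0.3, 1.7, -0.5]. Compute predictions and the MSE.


ŷ0 = (0.9)·(1) + (-0.1)·(4) + 1.8 = 2.3
ŷ1 = (0.9)·(0) + (-0.1)·(-3) + 1.8 = 2.1
ŷ2 = (0.9)·(1) + (-0.1)·(-3) + 1.8 = 3.0
ŷ3 = (0.9)·(-1) + (-0.1)·(-2) + 1.8 = 1.1
errors² = [1.96, 3.24, 1.69, 2.56]
MSE = 9.4500/4 = 2.3625

2.3625


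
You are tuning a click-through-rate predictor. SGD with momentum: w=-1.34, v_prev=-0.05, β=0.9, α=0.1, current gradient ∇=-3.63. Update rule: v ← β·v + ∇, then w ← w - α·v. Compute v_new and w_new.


v_new = 0.9·-0.05 - 3.63 = -0.045 - 3.63 = -3.675
w_new = -1.34 - 0.1·-3.675 = -1.34 + 0.3675 = -0.9725

v_new=-3.675, w_new=-0.9725


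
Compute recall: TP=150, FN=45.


Recall = TP/(TP+FN)
= 150/(150+45)
= 150/195 = 76.92%

76.92%


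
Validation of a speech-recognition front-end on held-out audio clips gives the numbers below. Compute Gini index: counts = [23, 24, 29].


Probabilities: [23/76, 24/76, 29/76] ≈ [0.3026, 0.3158, 0.3816]
Σpᵢ² = (529 + 576 + 841)/76² = 1946/5776
Gini = 1 - Σpᵢ² = 1 - 1946/5776 = 0.6631

0.6631


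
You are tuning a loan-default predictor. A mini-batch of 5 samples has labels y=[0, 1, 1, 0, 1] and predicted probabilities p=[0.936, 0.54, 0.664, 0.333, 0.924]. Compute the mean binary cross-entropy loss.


L[0] = -ln(1-0.936) = -ln(0.064) = 2.7489
L[1] = -ln(0.54) = 0.6162
L[2] = -ln(0.664) = 0.4095
L[3] = -ln(1-0.333) = -ln(0.667) = 0.405
L[4] = -ln(0.924) = 0.079
mean = (2.7489 + 0.6162 + 0.4095 + 0.405 + 0.079)/5 = 0.8517

0.8517


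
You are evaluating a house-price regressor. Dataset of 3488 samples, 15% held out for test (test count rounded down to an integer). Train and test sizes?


Test = ⌊3488·15/100⌋ = 523
Train = 3488 - 523 = 2965

Train: 2965, Test: 523


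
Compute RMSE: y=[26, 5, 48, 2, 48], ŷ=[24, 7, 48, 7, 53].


MSE = 58/5 = 11.6
RMSE = √(58/5) = 3.4059

3.4059


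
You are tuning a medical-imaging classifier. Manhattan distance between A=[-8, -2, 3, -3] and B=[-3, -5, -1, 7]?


d = |-8+ 3| + |-2+ 5| + |3+ 1| + |-3-7|
  = 5 + 3 + 4 + 10
  = 22

22


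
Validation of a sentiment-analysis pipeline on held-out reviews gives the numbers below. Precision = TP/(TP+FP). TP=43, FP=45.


Precision = TP/(TP+FP)
= 43/(43+45)
= 43/88 = 48.86%

48.86%


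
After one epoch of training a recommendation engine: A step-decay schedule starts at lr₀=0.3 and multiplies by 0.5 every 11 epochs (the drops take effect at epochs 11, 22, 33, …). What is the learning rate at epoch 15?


n_drops = ⌊15/11⌋ = 1
lr = 0.3·0.5^1 = 0.3·0.5 = 0.15

0.15


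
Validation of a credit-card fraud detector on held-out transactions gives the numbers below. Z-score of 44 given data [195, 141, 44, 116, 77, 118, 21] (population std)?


μ = 101.7143, σ = 54.9954
z = (44 - 101.7143)/54.9954 = -1.0494

-1.0494


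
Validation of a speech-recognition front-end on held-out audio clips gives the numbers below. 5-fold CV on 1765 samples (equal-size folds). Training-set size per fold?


Fold size = 1765/5 = 353
Training per fold = 1765 - 353 = 1412

1412


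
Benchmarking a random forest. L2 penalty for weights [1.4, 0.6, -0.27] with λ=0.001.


‖w‖₂² = (1.4)² + (0.6)² + (-0.27)²
     = 1.96 + 0.36 + 0.0729
     = 2.3929
λ·‖w‖₂² = 0.001·2.3929 = 0.002393

0.002393


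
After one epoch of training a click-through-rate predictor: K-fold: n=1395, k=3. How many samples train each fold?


Fold size = 1395/3 = 465
Training per fold = 1395 - 465 = 930

930


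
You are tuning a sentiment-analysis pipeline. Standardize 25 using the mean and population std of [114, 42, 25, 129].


μ = 77.5, σ = 44.7242
z = (25 - 77.5)/44.7242 = -1.1739

-1.1739


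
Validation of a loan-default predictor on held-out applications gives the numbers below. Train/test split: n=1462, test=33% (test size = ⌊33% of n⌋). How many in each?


Test = ⌊1462·33/100⌋ = 482
Train = 1462 - 482 = 980

Train: 980, Test: 482


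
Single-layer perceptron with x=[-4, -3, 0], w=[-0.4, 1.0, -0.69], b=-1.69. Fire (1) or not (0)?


z = (-4)·(-0.4) + (-3)·(1.0) + (0)·(-0.69) - 1.69
  = -3.09
step(z) = 0 (z<0)

0


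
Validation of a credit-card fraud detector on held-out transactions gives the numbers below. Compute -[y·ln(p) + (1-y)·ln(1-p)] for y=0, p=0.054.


BCE = -[y·ln(p) + (1-y)·ln(1-p)]
= -0 - 1·ln(1-0.054)
= -ln(0.946) = 0.0555

0.0555


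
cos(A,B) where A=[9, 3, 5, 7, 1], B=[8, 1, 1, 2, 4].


A·B = 9·8 + 3·1 + 5·1 + 7·2 + 1·4 = 98
‖A‖ = √165 = 12.8452, ‖B‖ = √86 = 9.2736
cos = 98/(√165·√86) = 98/√14190 = 0.8227

0.8227


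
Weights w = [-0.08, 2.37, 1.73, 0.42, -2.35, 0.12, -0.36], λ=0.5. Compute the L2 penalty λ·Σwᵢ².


‖w‖₂² = (-0.08)² + (2.37)² + (1.73)² + (0.42)² + (-2.35)² + (0.12)² + (-0.36)²
     = 0.0064 + 5.6169 + 2.9929 + 0.1764 + 5.5225 + 0.0144 + 0.1296
     = 14.4591
λ·‖w‖₂² = 0.5·14.4591 = 7.22955

7.22955


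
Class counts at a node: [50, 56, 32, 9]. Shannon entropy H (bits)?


Probabilities: [50/147, 56/147, 32/147, 9/147] ≈ [0.3401, 0.381, 0.2177, 0.0612]
H = -((50/147)·log₂(50/147) + (56/147)·log₂(56/147) + (32/147)·log₂(32/147) + (9/147)·log₂(9/147))
  = 1.7852 bits

1.7852 bits


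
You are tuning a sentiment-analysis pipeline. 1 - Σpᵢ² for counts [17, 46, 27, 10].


Probabilities: [17/100, 46/100, 27/100, 10/100] ≈ [0.17, 0.46, 0.27, 0.1]
Σpᵢ² = (289 + 2116 + 729 + 100)/100² = 3234/10000
Gini = 1 - Σpᵢ² = 1 - 3234/10000 = 0.6766

0.6766


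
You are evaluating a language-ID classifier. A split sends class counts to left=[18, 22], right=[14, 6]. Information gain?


Parent = [32, 28], H_parent = 0.9968
H_left = 0.9928 (n=40), H_right = 0.8813 (n=20)
H_children = (40/60)·0.9928 + (20/60)·0.8813 = 0.9556
IG = 0.9968 - 0.9556 = 0.0412

0.0412


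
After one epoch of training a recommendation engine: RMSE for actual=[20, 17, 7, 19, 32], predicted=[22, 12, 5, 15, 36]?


MSE = 65/5 = 13
RMSE = √(65/5) = 3.6056

3.6056


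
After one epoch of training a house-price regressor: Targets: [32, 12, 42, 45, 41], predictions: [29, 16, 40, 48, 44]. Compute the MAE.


Absolute errors: |32-29|=3, |12-16|=4, |42-40|=2, |45-48|=3, |41-44|=3
Sum = 15
MAE = 15/5 = 3

3


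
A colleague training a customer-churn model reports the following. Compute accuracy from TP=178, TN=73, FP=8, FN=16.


Accuracy = (TP+TN)/(TP+TN+FP+FN)
= (178+73)/(275)
= 251/275 = 91.27%

91.27%


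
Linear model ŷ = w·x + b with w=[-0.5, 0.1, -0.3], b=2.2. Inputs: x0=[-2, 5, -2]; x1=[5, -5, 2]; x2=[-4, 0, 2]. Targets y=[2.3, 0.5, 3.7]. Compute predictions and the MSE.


ŷ0 = (-0.5)·(-2) + (0.1)·(5) + (-0.3)·(-2) + 2.2 = 4.3
ŷ1 = (-0.5)·(5) + (0.1)·(-5) + (-0.3)·(2) + 2.2 = -1.4
ŷ2 = (-0.5)·(-4) + (0.1)·(0) + (-0.3)·(2) + 2.2 = 3.6
errors² = [4.0, 3.61, 0.01]
MSE = 7.6200/3 = 2.54

2.54


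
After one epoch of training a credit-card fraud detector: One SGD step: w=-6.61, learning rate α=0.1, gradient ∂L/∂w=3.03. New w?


w_new = w - α·∇
= -6.61 - 0.1·3.03
= -6.61 - 0.303
= -6.913

-6.913


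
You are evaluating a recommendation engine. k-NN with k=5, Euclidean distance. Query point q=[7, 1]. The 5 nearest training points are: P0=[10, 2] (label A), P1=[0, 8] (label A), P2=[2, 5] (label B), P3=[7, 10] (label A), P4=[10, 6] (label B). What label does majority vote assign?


d(q,P0) = 3.1623  (label A)
d(q,P1) = 9.8995  (label A)
d(q,P2) = 6.4031  (label B)
d(q,P3) = 9.0  (label A)
d(q,P4) = 5.831  (label B)
Votes: A=3, B=2
Majority → A

A


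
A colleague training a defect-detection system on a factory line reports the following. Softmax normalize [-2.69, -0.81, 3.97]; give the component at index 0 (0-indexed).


Exponentials: e^-2.69=0.0679, e^-0.81=0.4449, e^3.97=52.9845
Sum = 53.4973
Softmax = [0.0013, 0.0083, 0.9904]
p[0] = 0.0679/53.4973 = 0.0013

0.0013


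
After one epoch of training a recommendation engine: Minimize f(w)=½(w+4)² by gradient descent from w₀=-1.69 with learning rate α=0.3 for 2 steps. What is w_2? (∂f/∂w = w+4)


step 1: grad = -1.69+4 = 2.31; w = -1.69 - 0.3·(2.31) = -2.383
step 2: grad = -2.383+4 = 1.617; w = -2.383 - 0.3·(1.617) = -2.8681

-2.8681


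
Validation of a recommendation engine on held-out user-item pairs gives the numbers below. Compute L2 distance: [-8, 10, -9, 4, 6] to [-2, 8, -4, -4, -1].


d = √((-8+ 2)² + (10-8)² + (-9+ 4)² + (4+ 4)² + (6+ 1)²)
  = √(36 + 4 + 25 + 64 + 49)
  = √178 = 13.3417

13.3417


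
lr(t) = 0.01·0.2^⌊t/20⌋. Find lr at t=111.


n_drops = ⌊111/20⌋ = 5
lr = 0.01·0.2^5 = 0.01·0.00032 = 0.0000032

0.0000032


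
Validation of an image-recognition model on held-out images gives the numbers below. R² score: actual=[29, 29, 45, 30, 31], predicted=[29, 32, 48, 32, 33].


ȳ = 32.8
SS_res = Σ(y-ŷ)² = 26
SS_tot = Σ(y-ȳ)² = 188.8
R² = 1 - SS_res/SS_tot = 1 - 0.1377 = 0.8623

0.8623


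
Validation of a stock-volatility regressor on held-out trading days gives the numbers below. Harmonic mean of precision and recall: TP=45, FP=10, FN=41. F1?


Precision = 45/55 = 0.8182
Recall = 45/86 = 0.5233
F1 = 2·P·R/(P+R) = 2·TP/(2·TP+FP+FN) = 90/(90+10+41) = 90/141 = 0.6383

0.6383


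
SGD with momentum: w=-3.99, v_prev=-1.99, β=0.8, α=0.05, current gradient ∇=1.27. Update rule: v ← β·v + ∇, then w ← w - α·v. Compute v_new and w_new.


v_new = 0.8·-1.99 + 1.27 = -1.592 + 1.27 = -0.322
w_new = -3.99 - 0.05·-0.322 = -3.99 + 0.0161 = -3.9739

v_new=-0.322, w_new=-3.9739


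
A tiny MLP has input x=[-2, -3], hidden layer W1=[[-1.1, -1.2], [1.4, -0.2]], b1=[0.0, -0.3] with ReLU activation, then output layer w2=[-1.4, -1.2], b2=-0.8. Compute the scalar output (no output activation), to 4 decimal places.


z1[0] = (-1.1)·(-2) + (-1.2)·(-3) + 0.0 = 5.8
z1[1] = (1.4)·(-2) + (-0.2)·(-3) - 0.3 = -2.5
h = ReLU(z1) = [5.8, 0.0]
output = (-1.4)·(5.8) + (-1.2)·(0.0) - 0.8 = -8.92

-8.92


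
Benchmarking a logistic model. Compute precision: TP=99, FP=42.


Precision = TP/(TP+FP)
= 99/(99+42)
= 99/141 = 70.21%

70.21%


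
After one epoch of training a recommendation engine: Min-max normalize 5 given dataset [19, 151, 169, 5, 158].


min=5, max=169
(5-5)/(169-5) = 0/164 = 0.0

0.0


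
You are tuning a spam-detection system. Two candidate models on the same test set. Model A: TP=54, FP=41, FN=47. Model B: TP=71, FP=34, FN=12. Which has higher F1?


Model A: P=54/95=0.5684, R=54/101=0.5347, F1=2PR/(P+R)=2TP/(2TP+FP+FN)=108/196=0.551
Model B: P=71/105=0.6762, R=71/83=0.8554, F1=2PR/(P+R)=2TP/(2TP+FP+FN)=142/188=0.7553
0.551 < 0.7553 → Model B

Model B


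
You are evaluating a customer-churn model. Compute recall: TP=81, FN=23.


Recall = TP/(TP+FN)
= 81/(81+23)
= 81/104 = 77.88%

77.88%


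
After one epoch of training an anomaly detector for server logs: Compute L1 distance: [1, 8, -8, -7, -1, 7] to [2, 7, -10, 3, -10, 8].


d = |1-2| + |8-7| + |-8+ 10| + |-7-3| + |-1+ 10| + |7-8|
  = 1 + 1 + 2 + 10 + 9 + 1
  = 24

24


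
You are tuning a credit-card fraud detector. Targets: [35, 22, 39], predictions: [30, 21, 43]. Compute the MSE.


Squared errors: (35-30)²=25, (22-21)²=1, (39-43)²=16
Sum = 42
MSE = 42/3 = 14

14


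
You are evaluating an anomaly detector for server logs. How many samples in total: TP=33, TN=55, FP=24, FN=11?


Total = TP + TN + FP + FN
= 33 + 55 + 24 + 11
= 123
(Predicted positive: 57, predicted negative: 66)

123


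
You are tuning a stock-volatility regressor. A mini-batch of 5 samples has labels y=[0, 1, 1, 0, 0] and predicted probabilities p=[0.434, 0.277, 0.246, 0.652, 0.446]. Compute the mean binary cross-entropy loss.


L[0] = -ln(1-0.434) = -ln(0.566) = 0.5692
L[1] = -ln(0.277) = 1.2837
L[2] = -ln(0.246) = 1.4024
L[3] = -ln(1-0.652) = -ln(0.348) = 1.0556
L[4] = -ln(1-0.446) = -ln(0.554) = 0.5906
mean = (0.5692 + 1.2837 + 1.4024 + 1.0556 + 0.5906)/5 = 0.9803

0.9803


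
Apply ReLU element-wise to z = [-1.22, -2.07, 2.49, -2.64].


ReLU(-1.22) = max(0, -1.22) = 0.0
ReLU(-2.07) = max(0, -2.07) = 0.0
ReLU(2.49) = max(0, 2.49) = 2.49
ReLU(-2.64) = max(0, -2.64) = 0.0
result = [0.0, 0.0, 2.49, 0.0]

[0.0, 0.0, 2.49, 0.0]


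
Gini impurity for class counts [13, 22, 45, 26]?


Probabilities: [13/106, 22/106, 45/106, 26/106] ≈ [0.1226, 0.2075, 0.4245, 0.2453]
Σpᵢ² = (169 + 484 + 2025 + 676)/106² = 3354/11236
Gini = 1 - Σpᵢ² = 1 - 3354/11236 = 0.7015

0.7015


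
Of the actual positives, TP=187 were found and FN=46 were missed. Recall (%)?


Recall = TP/(TP+FN)
= 187/(187+46)
= 187/233 = 80.26%

80.26%


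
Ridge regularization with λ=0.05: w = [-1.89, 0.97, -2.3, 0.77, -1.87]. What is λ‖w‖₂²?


‖w‖₂² = (-1.89)² + (0.97)² + (-2.3)² + (0.77)² + (-1.87)²
     = 3.5721 + 0.9409 + 5.29 + 0.5929 + 3.4969
     = 13.8928
λ·‖w‖₂² = 0.05·13.8928 = 0.69464

0.69464


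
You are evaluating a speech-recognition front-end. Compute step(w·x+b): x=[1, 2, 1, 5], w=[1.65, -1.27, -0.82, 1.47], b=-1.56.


z = (1)·(1.65) + (2)·(-1.27) + (1)·(-0.82) + (5)·(1.47) - 1.56
  = 4.08
step(z) = 1 (z≥0)

1


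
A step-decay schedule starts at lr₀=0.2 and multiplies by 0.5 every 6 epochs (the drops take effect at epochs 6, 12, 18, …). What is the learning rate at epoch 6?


n_drops = ⌊6/6⌋ = 1
lr = 0.2·0.5^1 = 0.2·0.5 = 0.1

0.1


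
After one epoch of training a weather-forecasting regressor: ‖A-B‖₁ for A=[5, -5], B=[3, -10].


d = |5-3| + |-5+ 10|
  = 2 + 5
  = 7

7


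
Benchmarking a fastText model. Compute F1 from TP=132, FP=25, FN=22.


Precision = 132/157 = 0.8408
Recall = 132/154 = 0.8571
F1 = 2·P·R/(P+R) = 2·TP/(2·TP+FP+FN) = 264/(264+25+22) = 264/311 = 0.8489

0.8489


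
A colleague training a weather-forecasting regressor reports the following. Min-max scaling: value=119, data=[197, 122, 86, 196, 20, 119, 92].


min=20, max=197
(119-20)/(197-20) = 99/177 = 0.5593

0.5593


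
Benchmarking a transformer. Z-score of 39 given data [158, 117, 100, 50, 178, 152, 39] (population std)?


μ = 113.4286, σ = 49.8565
z = (39 - 113.4286)/49.8565 = -1.4929

-1.4929


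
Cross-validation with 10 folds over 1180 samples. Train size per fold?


Fold size = 1180/10 = 118
Training per fold = 1180 - 118 = 1062

1062


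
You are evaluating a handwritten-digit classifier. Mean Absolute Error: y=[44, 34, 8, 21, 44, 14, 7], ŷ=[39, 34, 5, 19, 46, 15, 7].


Absolute errors: |44-39|=5, |34-34|=0, |8-5|=3, |21-19|=2, |44-46|=2, |14-15|=1, |7-7|=0
Sum = 13
MAE = 13/7 = 13/7

13/7


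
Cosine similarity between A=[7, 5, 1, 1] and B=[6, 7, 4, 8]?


A·B = 7·6 + 5·7 + 1·4 + 1·8 = 89
‖A‖ = √76 = 8.7178, ‖B‖ = √165 = 12.8452
cos = 89/(√76·√165) = 89/√12540 = 0.7948

0.7948


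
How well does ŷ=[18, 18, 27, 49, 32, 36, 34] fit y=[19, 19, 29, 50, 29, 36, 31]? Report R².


ȳ = 30.4286
SS_res = Σ(y-ŷ)² = 25
SS_tot = Σ(y-ȳ)² = 679.71
R² = 1 - SS_res/SS_tot = 1 - 0.0368 = 0.9632

0.9632


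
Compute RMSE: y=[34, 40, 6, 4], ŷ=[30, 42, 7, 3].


MSE = 22/4 = 5.5
RMSE = √(22/4) = 2.3452

2.3452


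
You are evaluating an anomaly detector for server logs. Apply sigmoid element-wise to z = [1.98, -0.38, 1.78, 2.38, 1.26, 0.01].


σ(1.98) = 1/(1+e^-1.98) = 0.8787
σ(-0.38) = 1/(1+e^0.38) = 0.4061
σ(1.78) = 1/(1+e^-1.78) = 0.8557
σ(2.38) = 1/(1+e^-2.38) = 0.9153
σ(1.26) = 1/(1+e^-1.26) = 0.779
σ(0.01) = 1/(1+e^-0.01) = 0.5025
result = [0.8787, 0.4061, 0.8557, 0.9153, 0.779, 0.5025]

[0.8787, 0.4061, 0.8557, 0.9153, 0.779, 0.5025]


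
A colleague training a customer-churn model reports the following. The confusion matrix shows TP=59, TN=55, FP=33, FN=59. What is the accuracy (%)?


Accuracy = (TP+TN)/(TP+TN+FP+FN)
= (59+55)/(206)
= 114/206 = 55.34%

55.34%


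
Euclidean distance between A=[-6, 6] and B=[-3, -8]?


d = √((-6+ 3)² + (6+ 8)²)
  = √(9 + 196)
  = √205 = 14.3178

14.3178


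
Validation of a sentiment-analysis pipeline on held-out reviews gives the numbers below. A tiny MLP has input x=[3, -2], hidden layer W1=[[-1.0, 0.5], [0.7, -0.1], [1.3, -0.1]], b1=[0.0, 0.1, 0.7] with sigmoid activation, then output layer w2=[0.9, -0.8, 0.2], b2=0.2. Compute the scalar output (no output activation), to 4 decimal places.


z1[0] = (-1.0)·(3) + (0.5)·(-2) + 0.0 = -4.0
z1[1] = (0.7)·(3) + (-0.1)·(-2) + 0.1 = 2.4
z1[2] = (1.3)·(3) + (-0.1)·(-2) + 0.7 = 4.8
h = sigmoid(z1) = [0.018, 0.9168, 0.9918]
output = (0.9)·(0.018) + (-0.8)·(0.9168) + (0.2)·(0.9918) + 0.2 = -0.3189

-0.3189


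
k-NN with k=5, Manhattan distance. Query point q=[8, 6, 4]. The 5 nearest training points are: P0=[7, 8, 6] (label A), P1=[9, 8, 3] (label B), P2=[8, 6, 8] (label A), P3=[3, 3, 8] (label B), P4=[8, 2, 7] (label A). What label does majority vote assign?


d(q,P0) = 5  (label A)
d(q,P1) = 4  (label B)
d(q,P2) = 4  (label A)
d(q,P3) = 12  (label B)
d(q,P4) = 7  (label A)
Votes: A=3, B=2
Majority → A

A


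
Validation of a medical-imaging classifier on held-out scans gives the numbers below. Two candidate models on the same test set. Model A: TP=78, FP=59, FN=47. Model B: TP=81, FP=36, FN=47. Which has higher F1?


Model A: P=78/137=0.5693, R=78/125=0.624, F1=2PR/(P+R)=2TP/(2TP+FP+FN)=156/262=0.5954
Model B: P=81/117=0.6923, R=81/128=0.6328, F1=2PR/(P+R)=2TP/(2TP+FP+FN)=162/245=0.6612
0.5954 < 0.6612 → Model B

Model B


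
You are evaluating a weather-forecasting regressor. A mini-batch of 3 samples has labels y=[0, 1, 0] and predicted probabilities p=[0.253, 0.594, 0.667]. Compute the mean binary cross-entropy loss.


L[0] = -ln(1-0.253) = -ln(0.747) = 0.2917
L[1] = -ln(0.594) = 0.5209
L[2] = -ln(1-0.667) = -ln(0.333) = 1.0996
mean = (0.2917 + 0.5209 + 1.0996)/3 = 0.6374

0.6374


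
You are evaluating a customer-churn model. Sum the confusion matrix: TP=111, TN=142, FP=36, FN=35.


Total = TP + TN + FP + FN
= 111 + 142 + 36 + 35
= 324
(Predicted positive: 147, predicted negative: 177)

324


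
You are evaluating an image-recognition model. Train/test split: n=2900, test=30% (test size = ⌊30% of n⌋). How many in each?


Test = ⌊2900·30/100⌋ = 870
Train = 2900 - 870 = 2030

Train: 2030, Test: 870


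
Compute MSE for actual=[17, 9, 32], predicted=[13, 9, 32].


Squared errors: (17-13)²=16, (9-9)²=0, (32-32)²=0
Sum = 16
MSE = 16/3 = 16/3

16/3


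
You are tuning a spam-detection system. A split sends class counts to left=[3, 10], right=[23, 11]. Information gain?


Parent = [26, 21], H_parent = 0.9918
H_left = 0.7793 (n=13), H_right = 0.9082 (n=34)
H_children = (13/47)·0.7793 + (34/47)·0.9082 = 0.8725
IG = 0.9918 - 0.8725 = 0.1193

0.1193


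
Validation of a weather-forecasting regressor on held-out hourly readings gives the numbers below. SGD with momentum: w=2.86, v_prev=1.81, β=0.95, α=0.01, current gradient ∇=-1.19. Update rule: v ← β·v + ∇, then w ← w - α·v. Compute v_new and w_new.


v_new = 0.95·1.81 - 1.19 = 1.7195 - 1.19 = 0.5295
w_new = 2.86 - 0.01·0.5295 = 2.86 - 0.005295 = 2.854705

v_new=0.5295, w_new=2.854705


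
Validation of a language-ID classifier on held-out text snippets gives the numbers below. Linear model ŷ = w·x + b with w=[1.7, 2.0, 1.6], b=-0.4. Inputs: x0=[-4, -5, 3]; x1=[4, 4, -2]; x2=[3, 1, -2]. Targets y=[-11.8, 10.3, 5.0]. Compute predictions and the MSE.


ŷ0 = (1.7)·(-4) + (2.0)·(-5) + (1.6)·(3) - 0.4 = -12.4
ŷ1 = (1.7)·(4) + (2.0)·(4) + (1.6)·(-2) - 0.4 = 11.2
ŷ2 = (1.7)·(3) + (2.0)·(1) + (1.6)·(-2) - 0.4 = 3.5
errors² = [0.36, 0.81, 2.25]
MSE = 3.4200/3 = 1.14

1.14


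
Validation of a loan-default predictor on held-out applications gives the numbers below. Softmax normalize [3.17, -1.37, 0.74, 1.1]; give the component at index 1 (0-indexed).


Exponentials: e^3.17=23.8075, e^-1.37=0.2541, e^0.74=2.0959, e^1.1=3.0042
Sum = 29.1617
Softmax = [0.8164, 0.0087, 0.0719, 0.103]
p[1] = 0.2541/29.1617 = 0.0087

0.0087


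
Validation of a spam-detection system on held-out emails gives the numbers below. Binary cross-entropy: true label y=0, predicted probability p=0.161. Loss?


BCE = -[y·ln(p) + (1-y)·ln(1-p)]
= -0 - 1·ln(1-0.161)
= -ln(0.839) = 0.1755

0.1755


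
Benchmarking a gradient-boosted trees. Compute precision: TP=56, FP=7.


Precision = TP/(TP+FP)
= 56/(56+7)
= 56/63 = 88.89%

88.89%


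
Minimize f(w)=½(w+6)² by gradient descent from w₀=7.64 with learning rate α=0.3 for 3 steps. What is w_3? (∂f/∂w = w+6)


step 1: grad = 7.64+6 = 13.64; w = 7.64 - 0.3·(13.64) = 3.548
step 2: grad = 3.548+6 = 9.548; w = 3.548 - 0.3·(9.548) = 0.6836
step 3: grad = 0.6836+6 = 6.6836; w = 0.6836 - 0.3·(6.6836) = -1.32148

-1.32148


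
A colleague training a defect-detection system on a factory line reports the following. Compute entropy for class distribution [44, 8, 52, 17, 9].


Probabilities: [44/130, 8/130, 52/130, 17/130, 9/130] ≈ [0.3385, 0.0615, 0.4, 0.1308, 0.0692]
H = -((44/130)·log₂(44/130) + (8/130)·log₂(8/130) + (52/130)·log₂(52/130) + (17/130)·log₂(17/130) + (9/130)·log₂(9/130))
  = 1.9558 bits

1.9558 bits


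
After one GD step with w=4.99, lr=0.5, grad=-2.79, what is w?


w_new = w - α·∇
= 4.99 - 0.5·-2.79
= 4.99 + 1.395
= 6.385

6.385


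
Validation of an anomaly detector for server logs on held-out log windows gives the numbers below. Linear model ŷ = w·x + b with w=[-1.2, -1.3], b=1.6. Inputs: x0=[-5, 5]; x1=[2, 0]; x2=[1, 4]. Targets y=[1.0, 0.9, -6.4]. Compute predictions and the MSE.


ŷ0 = (-1.2)·(-5) + (-1.3)·(5) + 1.6 = 1.1
ŷ1 = (-1.2)·(2) + (-1.3)·(0) + 1.6 = -0.8
ŷ2 = (-1.2)·(1) + (-1.3)·(4) + 1.6 = -4.8
errors² = [0.01, 2.89, 2.56]
MSE = 5.4600/3 = 1.82

1.82


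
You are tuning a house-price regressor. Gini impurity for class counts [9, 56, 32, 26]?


Probabilities: [9/123, 56/123, 32/123, 26/123] ≈ [0.0732, 0.4553, 0.2602, 0.2114]
Σpᵢ² = (81 + 3136 + 1024 + 676)/123² = 4917/15129
Gini = 1 - Σpᵢ² = 1 - 4917/15129 = 0.675

0.675


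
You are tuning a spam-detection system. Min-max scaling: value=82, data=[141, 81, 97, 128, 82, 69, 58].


min=58, max=141
(82-58)/(141-58) = 24/83 = 0.2892

0.2892


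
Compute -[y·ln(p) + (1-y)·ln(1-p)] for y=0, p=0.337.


BCE = -[y·ln(p) + (1-y)·ln(1-p)]
= -0 - 1·ln(1-0.337)
= -ln(0.663) = 0.411

0.411


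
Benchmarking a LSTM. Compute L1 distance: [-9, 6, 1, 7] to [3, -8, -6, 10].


d = |-9-3| + |6+ 8| + |1+ 6| + |7-10|
  = 12 + 14 + 7 + 3
  = 36

36


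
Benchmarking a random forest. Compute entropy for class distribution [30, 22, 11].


Probabilities: [30/63, 22/63, 11/63] ≈ [0.4762, 0.3492, 0.1746]
H = -((30/63)·log₂(30/63) + (22/63)·log₂(22/63) + (11/63)·log₂(11/63))
  = 1.4794 bits

1.4794 bits


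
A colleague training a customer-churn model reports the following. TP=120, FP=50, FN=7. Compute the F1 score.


Precision = 120/170 = 0.7059
Recall = 120/127 = 0.9449
F1 = 2·P·R/(P+R) = 2·TP/(2·TP+FP+FN) = 240/(240+50+7) = 240/297 = 0.8081

0.8081


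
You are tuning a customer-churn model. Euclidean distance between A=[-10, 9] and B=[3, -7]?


d = √((-10-3)² + (9+ 7)²)
  = √(169 + 256)
  = √425 = 20.6155

20.6155


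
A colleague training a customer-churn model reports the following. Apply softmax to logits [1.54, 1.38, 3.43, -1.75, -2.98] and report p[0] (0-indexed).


Exponentials: e^1.54=4.6646, e^1.38=3.9749, e^3.43=30.8766, e^-1.75=0.1738, e^-2.98=0.0508
Sum = 39.7407
Softmax = [0.1174, 0.1, 0.777, 0.0044, 0.0013]
p[0] = 4.6646/39.7407 = 0.1174

0.1174


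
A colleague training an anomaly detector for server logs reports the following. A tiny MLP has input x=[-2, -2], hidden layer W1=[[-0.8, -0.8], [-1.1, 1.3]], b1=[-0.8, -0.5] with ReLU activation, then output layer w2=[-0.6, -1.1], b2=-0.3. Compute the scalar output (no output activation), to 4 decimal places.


z1[0] = (-0.8)·(-2) + (-0.8)·(-2) - 0.8 = 2.4
z1[1] = (-1.1)·(-2) + (1.3)·(-2) - 0.5 = -0.9
h = ReLU(z1) = [2.4, 0.0]
output = (-0.6)·(2.4) + (-1.1)·(0.0) - 0.3 = -1.74

-1.74


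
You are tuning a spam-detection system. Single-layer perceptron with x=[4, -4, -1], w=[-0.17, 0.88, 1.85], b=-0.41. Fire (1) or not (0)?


z = (4)·(-0.17) + (-4)·(0.88) + (-1)·(1.85) - 0.41
  = -6.46
step(z) = 0 (z<0)

0


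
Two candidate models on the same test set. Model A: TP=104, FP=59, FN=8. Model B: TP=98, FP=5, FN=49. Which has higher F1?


Model A: P=104/163=0.638, R=104/112=0.9286, F1=2PR/(P+R)=2TP/(2TP+FP+FN)=208/275=0.7564
Model B: P=98/103=0.9515, R=98/147=0.6667, F1=2PR/(P+R)=2TP/(2TP+FP+FN)=196/250=0.784
0.7564 < 0.784 → Model B

Model B


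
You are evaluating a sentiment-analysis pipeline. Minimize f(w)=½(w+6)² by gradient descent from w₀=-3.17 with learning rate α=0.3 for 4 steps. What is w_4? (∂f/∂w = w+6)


step 1: grad = -3.17+6 = 2.83; w = -3.17 - 0.3·(2.83) = -4.019
step 2: grad = -4.019+6 = 1.981; w = -4.019 - 0.3·(1.981) = -4.6133
step 3: grad = -4.6133+6 = 1.3867; w = -4.6133 - 0.3·(1.3867) = -5.02931
step 4: grad = -5.02931+6 = 0.97069; w = -5.02931 - 0.3·(0.97069) = -5.320517

-5.320517


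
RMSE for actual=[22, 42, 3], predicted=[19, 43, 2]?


MSE = 11/3 = 3.6667
RMSE = √(11/3) = 1.9149

1.9149


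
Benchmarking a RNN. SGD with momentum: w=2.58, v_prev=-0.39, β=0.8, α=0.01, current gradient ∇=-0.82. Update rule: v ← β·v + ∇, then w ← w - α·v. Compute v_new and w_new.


v_new = 0.8·-0.39 - 0.82 = -0.312 - 0.82 = -1.132
w_new = 2.58 - 0.01·-1.132 = 2.58 + 0.01132 = 2.59132

v_new=-1.132, w_new=2.59132


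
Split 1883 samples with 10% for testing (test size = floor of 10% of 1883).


Test = ⌊1883·10/100⌋ = 188
Train = 1883 - 188 = 1695

Train: 1695, Test: 188


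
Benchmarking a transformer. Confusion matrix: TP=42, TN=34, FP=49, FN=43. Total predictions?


Total = TP + TN + FP + FN
= 42 + 34 + 49 + 43
= 168
(Predicted positive: 91, predicted negative: 77)

168


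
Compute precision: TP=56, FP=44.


Precision = TP/(TP+FP)
= 56/(56+44)
= 56/100 = 56.0%

56.0%
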